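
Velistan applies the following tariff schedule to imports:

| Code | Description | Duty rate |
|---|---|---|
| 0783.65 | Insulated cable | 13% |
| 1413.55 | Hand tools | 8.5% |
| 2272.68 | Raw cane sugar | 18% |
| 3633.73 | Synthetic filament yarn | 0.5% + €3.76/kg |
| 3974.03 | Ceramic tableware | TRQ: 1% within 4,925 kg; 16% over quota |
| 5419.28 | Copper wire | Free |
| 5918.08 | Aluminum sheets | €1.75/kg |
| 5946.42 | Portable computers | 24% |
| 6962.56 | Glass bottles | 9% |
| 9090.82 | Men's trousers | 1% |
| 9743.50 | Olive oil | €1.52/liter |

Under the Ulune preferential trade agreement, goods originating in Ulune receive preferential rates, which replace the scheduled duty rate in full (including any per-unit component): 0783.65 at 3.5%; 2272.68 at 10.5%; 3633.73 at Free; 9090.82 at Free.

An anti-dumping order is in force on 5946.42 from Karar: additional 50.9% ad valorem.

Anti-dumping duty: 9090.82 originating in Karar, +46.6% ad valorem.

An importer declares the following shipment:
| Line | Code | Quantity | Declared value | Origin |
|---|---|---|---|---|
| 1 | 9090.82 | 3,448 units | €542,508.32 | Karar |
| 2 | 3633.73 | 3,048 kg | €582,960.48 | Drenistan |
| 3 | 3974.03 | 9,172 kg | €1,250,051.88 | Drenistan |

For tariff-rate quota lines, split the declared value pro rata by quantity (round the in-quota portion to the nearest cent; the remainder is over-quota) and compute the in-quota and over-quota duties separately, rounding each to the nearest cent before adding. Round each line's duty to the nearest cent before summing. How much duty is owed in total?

€371,933.30

Line 1 (9090.82, Karar, 3,448 units, €542,508.32):
Base rate for 9090.82 is 1%.
9090.82 has an FTA preferential rate, but origin Karar is not Ulune; base rate stands.
Additional duty on 9090.82 from Karar: +46.6%. Applied ad valorem rate: 1% + 46.6% = 47.6%.
Duty = €542,508.32 × 47.6% = €258,233.96.
Line 2 (3633.73, Drenistan, 3,048 kg, €582,960.48):
Base rate for 3633.73 is 0.5% + €3.76/kg.
3633.73 has an FTA preferential rate, but origin Drenistan is not Ulune; base rate stands.
Duty = €582,960.48 × 0.5% + 3,048 × €3.76 = €14,375.28.
Line 3 (3974.03, Drenistan, 9,172 kg, €1,250,051.88):
Code 3974.03 is under a tariff-rate quota (threshold 4,925 kg). In-quota: 4,925 kg at 1%; over-quota: 4,247 kg at 16%.
Pro-rata value split: in-quota = €1,250,051.88 × 4,925/9,172 = €671,228.25; over-quota = €1,250,051.88 − €671,228.25 = €578,823.63.
In-quota duty = €671,228.25 × 1% = €6,712.28. Over-quota duty = €578,823.63 × 16% = €92,611.78.
Line duty = €6,712.28 + €92,611.78 = €99,324.06.
Total = €258,233.96 + €14,375.28 + €99,324.06 = €371,933.30.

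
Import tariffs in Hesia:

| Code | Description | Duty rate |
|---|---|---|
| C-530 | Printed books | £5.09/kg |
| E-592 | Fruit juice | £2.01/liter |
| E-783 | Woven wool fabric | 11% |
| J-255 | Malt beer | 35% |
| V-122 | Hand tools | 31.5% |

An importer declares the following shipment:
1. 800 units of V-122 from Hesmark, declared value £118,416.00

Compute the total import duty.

£37,301.04

Line 1 (V-122, Hesmark, 800 units, £118,416.00):
Base rate for V-122 is 31.5%.
Duty = £118,416.00 × 31.5% = £37,301.04.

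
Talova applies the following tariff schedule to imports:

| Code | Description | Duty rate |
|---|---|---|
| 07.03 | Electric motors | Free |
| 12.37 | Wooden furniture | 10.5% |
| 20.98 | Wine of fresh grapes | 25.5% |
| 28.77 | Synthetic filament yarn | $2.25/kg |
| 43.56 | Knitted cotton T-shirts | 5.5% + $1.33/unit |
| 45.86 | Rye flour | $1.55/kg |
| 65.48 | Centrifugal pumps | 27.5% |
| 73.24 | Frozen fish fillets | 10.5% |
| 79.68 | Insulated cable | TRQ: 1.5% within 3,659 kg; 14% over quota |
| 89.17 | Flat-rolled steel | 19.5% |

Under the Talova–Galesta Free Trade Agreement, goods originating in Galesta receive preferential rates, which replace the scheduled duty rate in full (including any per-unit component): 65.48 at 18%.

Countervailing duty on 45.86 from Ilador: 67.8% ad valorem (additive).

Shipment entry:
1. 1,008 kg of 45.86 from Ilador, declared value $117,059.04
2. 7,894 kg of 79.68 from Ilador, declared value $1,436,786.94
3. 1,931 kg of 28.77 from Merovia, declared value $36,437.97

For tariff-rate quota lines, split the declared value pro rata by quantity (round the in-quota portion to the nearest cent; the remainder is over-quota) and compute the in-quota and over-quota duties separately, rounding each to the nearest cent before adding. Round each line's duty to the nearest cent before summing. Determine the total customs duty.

Line 1 (45.86, Ilador, 1,008 kg, $117,059.04):
Base rate for 45.86 is $1.55/kg.
Additional duty on 45.86 from Ilador: +67.8% ad valorem. Applied ad valorem rate = 67.8%.
Duty = $117,059.04 × 67.8% + 1,008 × $1.55 = $80,928.43.
Line 2 (79.68, Ilador, 7,894 kg, $1,436,786.94):
Code 79.68 is under a tariff-rate quota (threshold 3,659 kg). In-quota: 3,659 kg at 1.5%; over-quota: 4,235 kg at 14%.
Pro-rata value split: in-quota = $1,436,786.94 × 3,659/7,894 = $665,974.59; over-quota = $1,436,786.94 − $665,974.59 = $770,812.35.
In-quota duty = $665,974.59 × 1.5% = $9,989.62. Over-quota duty = $770,812.35 × 14% = $107,913.73.
Line duty = $9,989.62 + $107,913.73 = $117,903.35.
Line 3 (28.77, Merovia, 1,931 kg, $36,437.97):
Base rate for 28.77 is $2.25/kg.
Duty = 1,931 × $2.25 = $4,344.75.
Total = $80,928.43 + $117,903.35 + $4,344.75 = $203,176.53.

$203,176.53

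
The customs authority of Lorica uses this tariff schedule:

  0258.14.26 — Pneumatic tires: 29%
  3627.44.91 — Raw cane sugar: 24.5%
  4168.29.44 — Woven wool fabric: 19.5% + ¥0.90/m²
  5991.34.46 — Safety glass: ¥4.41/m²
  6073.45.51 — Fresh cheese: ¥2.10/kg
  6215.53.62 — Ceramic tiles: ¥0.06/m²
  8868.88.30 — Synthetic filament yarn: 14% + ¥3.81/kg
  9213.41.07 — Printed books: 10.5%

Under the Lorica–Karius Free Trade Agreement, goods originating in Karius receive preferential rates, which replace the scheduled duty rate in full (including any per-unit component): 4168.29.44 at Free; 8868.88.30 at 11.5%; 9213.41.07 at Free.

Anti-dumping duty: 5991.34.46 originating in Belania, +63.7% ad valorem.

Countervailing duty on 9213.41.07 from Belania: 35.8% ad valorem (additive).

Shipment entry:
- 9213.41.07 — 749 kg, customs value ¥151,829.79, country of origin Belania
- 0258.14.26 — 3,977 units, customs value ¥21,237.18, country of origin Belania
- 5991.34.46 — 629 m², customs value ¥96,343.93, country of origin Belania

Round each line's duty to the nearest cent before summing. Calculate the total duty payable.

¥140,600.94

Line 1 (9213.41.07, Belania, 749 kg, ¥151,829.79):
Base rate for 9213.41.07 is 10.5%.
9213.41.07 has an FTA preferential rate, but origin Belania is not Karius; base rate stands.
Additional duty on 9213.41.07 from Belania: +35.8%. Applied ad valorem rate: 10.5% + 35.8% = 46.3%.
Duty = ¥151,829.79 × 46.3% = ¥70,297.19.
Line 2 (0258.14.26, Belania, 3,977 units, ¥21,237.18):
Base rate for 0258.14.26 is 29%.
Duty = ¥21,237.18 × 29% = ¥6,158.78.
Line 3 (5991.34.46, Belania, 629 m², ¥96,343.93):
Base rate for 5991.34.46 is ¥4.41/m².
Additional duty on 5991.34.46 from Belania: +63.7% ad valorem. Applied ad valorem rate = 63.7%.
Duty = ¥96,343.93 × 63.7% + 629 × ¥4.41 = ¥64,144.97.
Total = ¥70,297.19 + ¥6,158.78 + ¥64,144.97 = ¥140,600.94.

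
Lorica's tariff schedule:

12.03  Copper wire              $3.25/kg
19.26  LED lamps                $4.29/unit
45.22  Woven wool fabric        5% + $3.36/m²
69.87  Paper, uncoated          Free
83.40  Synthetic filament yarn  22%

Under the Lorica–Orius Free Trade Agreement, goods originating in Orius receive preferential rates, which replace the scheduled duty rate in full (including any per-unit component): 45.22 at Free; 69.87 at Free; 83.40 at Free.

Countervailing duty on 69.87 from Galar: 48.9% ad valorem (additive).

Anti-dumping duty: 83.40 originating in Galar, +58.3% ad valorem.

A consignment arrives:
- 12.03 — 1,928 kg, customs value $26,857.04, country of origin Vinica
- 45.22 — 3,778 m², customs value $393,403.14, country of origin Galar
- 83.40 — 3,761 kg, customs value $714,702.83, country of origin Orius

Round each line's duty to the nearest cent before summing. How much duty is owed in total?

$38,630.24

Line 1 (12.03, Vinica, 1,928 kg, $26,857.04):
Base rate for 12.03 is $3.25/kg.
Duty = 1,928 × $3.25 = $6,266.00.
Line 2 (45.22, Galar, 3,778 m², $393,403.14):
Base rate for 45.22 is 5% + $3.36/m².
45.22 has an FTA preferential rate, but origin Galar is not Orius; base rate stands.
Duty = $393,403.14 × 5% + 3,778 × $3.36 = $32,364.24.
Line 3 (83.40, Orius, 3,761 kg, $714,702.83):
Base rate for 83.40 is 22%.
Origin Orius qualifies under the Lorica–Orius agreement and 83.40 is covered: preferential rate Free applies instead.
The additional-duty order on 83.40 targets Galar, not Orius; it does not apply.
Duty = $714,702.83 × 0% = $0.00.
Total = $6,266.00 + $32,364.24 + $0.00 = $38,630.24.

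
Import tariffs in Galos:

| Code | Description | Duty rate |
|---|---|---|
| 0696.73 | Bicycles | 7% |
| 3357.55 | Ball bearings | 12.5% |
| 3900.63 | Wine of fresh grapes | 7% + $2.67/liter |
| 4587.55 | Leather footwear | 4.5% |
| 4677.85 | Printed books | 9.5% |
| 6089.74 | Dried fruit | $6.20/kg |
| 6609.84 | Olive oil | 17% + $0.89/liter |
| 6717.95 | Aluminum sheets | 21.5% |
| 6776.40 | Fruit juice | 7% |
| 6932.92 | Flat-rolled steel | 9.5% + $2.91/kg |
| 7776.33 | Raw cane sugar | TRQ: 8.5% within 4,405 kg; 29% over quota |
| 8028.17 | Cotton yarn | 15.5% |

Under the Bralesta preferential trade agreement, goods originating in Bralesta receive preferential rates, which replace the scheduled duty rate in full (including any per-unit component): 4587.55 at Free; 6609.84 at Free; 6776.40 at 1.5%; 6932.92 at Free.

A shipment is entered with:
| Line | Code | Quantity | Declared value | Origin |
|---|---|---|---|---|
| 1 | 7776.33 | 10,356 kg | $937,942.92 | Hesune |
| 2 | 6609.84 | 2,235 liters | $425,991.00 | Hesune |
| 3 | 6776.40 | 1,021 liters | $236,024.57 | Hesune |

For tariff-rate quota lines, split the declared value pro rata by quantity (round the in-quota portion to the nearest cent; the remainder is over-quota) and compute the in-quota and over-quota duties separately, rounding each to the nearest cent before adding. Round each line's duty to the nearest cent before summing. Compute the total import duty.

Line 1 (7776.33, Hesune, 10,356 kg, $937,942.92):
Code 7776.33 is under a tariff-rate quota (threshold 4,405 kg). In-quota: 4,405 kg at 8.5%; over-quota: 5,951 kg at 29%.
Pro-rata value split: in-quota = $937,942.92 × 4,405/10,356 = $398,960.85; over-quota = $937,942.92 − $398,960.85 = $538,982.07.
In-quota duty = $398,960.85 × 8.5% = $33,911.67. Over-quota duty = $538,982.07 × 29% = $156,304.80.
Line duty = $33,911.67 + $156,304.80 = $190,216.47.
Line 2 (6609.84, Hesune, 2,235 liters, $425,991.00):
Base rate for 6609.84 is 17% + $0.89/liter.
6609.84 has an FTA preferential rate, but origin Hesune is not Bralesta; base rate stands.
Duty = $425,991.00 × 17% + 2,235 × $0.89 = $74,407.62.
Line 3 (6776.40, Hesune, 1,021 liters, $236,024.57):
Base rate for 6776.40 is 7%.
6776.40 has an FTA preferential rate, but origin Hesune is not Bralesta; base rate stands.
Duty = $236,024.57 × 7% = $16,521.72.
Total = $190,216.47 + $74,407.62 + $16,521.72 = $281,145.81.

$281,145.81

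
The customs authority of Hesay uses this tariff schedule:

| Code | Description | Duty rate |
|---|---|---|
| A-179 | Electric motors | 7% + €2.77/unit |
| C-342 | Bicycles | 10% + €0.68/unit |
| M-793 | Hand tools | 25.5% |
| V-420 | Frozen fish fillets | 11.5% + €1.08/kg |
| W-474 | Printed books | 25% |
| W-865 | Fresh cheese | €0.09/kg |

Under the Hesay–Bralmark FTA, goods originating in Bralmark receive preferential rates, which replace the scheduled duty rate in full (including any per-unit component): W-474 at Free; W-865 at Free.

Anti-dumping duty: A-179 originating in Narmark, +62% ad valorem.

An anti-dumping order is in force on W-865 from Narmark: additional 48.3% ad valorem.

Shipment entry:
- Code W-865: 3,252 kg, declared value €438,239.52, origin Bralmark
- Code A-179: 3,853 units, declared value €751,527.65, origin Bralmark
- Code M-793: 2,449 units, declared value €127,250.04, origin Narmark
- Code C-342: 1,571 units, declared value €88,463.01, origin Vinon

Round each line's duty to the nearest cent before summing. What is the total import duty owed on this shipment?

Line 1 (W-865, Bralmark, 3,252 kg, €438,239.52):
Base rate for W-865 is €0.09/kg.
Origin Bralmark qualifies under the Hesay–Bralmark agreement and W-865 is covered: preferential rate Free applies instead.
The additional-duty order on W-865 targets Narmark, not Bralmark; it does not apply.
Duty = €438,239.52 × 0% = €0.00.
Line 2 (A-179, Bralmark, 3,853 units, €751,527.65):
Base rate for A-179 is 7% + €2.77/unit.
Origin Bralmark is the FTA partner but A-179 is not on the preference list; base rate stands.
The additional-duty order on A-179 targets Narmark, not Bralmark; it does not apply.
Duty = €751,527.65 × 7% + 3,853 × €2.77 = €63,279.75.
Line 3 (M-793, Narmark, 2,449 units, €127,250.04):
Base rate for M-793 is 25.5%.
Duty = €127,250.04 × 25.5% = €32,448.76.
Line 4 (C-342, Vinon, 1,571 units, €88,463.01):
Base rate for C-342 is 10% + €0.68/unit.
Duty = €88,463.01 × 10% + 1,571 × €0.68 = €9,914.58.
Total = €0.00 + €63,279.75 + €32,448.76 + €9,914.58 = €105,643.09.

€105,643.09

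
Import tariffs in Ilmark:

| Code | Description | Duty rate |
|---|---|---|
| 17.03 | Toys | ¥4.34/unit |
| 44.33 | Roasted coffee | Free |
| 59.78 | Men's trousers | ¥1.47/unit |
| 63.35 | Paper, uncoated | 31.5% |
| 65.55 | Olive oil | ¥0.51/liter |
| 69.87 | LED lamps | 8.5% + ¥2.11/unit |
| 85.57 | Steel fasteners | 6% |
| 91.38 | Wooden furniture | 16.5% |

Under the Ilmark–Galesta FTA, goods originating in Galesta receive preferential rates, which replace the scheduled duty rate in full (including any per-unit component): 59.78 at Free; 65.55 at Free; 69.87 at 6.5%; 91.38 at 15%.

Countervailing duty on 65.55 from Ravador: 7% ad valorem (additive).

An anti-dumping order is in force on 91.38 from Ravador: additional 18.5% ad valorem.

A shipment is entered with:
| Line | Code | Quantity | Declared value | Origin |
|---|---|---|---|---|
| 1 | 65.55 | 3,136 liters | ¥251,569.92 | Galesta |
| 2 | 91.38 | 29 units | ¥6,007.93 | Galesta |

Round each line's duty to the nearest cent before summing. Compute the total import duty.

Line 1 (65.55, Galesta, 3,136 liters, ¥251,569.92):
Base rate for 65.55 is ¥0.51/liter.
Origin Galesta qualifies under the Ilmark–Galesta agreement and 65.55 is covered: preferential rate Free applies instead.
The additional-duty order on 65.55 targets Ravador, not Galesta; it does not apply.
Duty = ¥251,569.92 × 0% = ¥0.00.
Line 2 (91.38, Galesta, 29 units, ¥6,007.93):
Base rate for 91.38 is 16.5%.
Origin Galesta qualifies under the Ilmark–Galesta agreement and 91.38 is covered: preferential rate 15% applies instead.
The additional-duty order on 91.38 targets Ravador, not Galesta; it does not apply.
Duty = ¥6,007.93 × 15% = ¥901.19.
Total = ¥0.00 + ¥901.19 = ¥901.19.

¥901.19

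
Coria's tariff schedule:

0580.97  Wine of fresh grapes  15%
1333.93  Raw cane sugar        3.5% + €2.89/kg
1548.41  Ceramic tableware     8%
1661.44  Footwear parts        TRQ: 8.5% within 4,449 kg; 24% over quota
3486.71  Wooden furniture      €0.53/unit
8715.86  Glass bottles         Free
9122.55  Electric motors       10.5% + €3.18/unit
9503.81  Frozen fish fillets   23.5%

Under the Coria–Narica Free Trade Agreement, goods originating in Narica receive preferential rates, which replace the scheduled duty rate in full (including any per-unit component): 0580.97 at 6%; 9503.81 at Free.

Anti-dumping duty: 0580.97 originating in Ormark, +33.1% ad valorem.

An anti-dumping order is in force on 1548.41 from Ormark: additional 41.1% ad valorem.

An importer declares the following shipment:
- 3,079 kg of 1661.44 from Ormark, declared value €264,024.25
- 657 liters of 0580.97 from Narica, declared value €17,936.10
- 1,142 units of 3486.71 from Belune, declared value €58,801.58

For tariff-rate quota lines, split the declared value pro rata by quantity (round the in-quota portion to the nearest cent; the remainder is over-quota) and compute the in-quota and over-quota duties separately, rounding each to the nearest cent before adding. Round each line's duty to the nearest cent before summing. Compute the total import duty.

Line 1 (1661.44, Ormark, 3,079 kg, €264,024.25):
Code 1661.44 is under a tariff-rate quota (threshold 4,449 kg). Quantity 3,079 kg is within the quota, so the in-quota rate 8.5% applies to the full value.
Duty = €264,024.25 × 8.5% = €22,442.06.
Line 2 (0580.97, Narica, 657 liters, €17,936.10):
Base rate for 0580.97 is 15%.
Origin Narica qualifies under the Coria–Narica agreement and 0580.97 is covered: preferential rate 6% applies instead.
The additional-duty order on 0580.97 targets Ormark, not Narica; it does not apply.
Duty = €17,936.10 × 6% = €1,076.17.
Line 3 (3486.71, Belune, 1,142 units, €58,801.58):
Base rate for 3486.71 is €0.53/unit.
Duty = 1,142 × €0.53 = €605.26.
Total = €22,442.06 + €1,076.17 + €605.26 = €24,123.49.

€24,123.49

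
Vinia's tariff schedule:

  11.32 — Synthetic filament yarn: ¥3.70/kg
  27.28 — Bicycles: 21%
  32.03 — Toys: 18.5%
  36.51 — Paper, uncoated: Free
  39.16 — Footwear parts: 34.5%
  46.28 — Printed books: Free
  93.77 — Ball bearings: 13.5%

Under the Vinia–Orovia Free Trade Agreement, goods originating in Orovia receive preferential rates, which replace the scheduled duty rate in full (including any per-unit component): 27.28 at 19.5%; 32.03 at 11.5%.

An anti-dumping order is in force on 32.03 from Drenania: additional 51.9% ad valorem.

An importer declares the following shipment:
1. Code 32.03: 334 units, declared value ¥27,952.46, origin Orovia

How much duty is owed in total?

Line 1 (32.03, Orovia, 334 units, ¥27,952.46):
Base rate for 32.03 is 18.5%.
Origin Orovia qualifies under the Vinia–Orovia agreement and 32.03 is covered: preferential rate 11.5% applies instead.
The additional-duty order on 32.03 targets Drenania, not Orovia; it does not apply.
Duty = ¥27,952.46 × 11.5% = ¥3,214.53.

¥3,214.53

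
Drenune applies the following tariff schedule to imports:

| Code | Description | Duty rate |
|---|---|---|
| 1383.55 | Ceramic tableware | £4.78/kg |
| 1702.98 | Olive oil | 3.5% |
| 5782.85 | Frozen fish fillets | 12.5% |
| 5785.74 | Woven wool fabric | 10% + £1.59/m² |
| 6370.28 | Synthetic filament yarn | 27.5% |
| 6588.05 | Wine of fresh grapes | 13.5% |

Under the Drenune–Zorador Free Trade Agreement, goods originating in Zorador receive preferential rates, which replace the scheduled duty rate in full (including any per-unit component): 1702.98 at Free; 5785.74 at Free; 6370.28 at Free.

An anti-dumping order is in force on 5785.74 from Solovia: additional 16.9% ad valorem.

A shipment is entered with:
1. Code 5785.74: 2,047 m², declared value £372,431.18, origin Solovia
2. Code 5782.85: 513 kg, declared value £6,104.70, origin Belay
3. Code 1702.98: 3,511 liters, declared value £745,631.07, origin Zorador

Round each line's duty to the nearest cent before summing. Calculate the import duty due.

Line 1 (5785.74, Solovia, 2,047 m², £372,431.18):
Base rate for 5785.74 is 10% + £1.59/m².
5785.74 has an FTA preferential rate, but origin Solovia is not Zorador; base rate stands.
Additional duty on 5785.74 from Solovia: +16.9%. Applied ad valorem rate: 10% + 16.9% = 26.9%.
Duty = £372,431.18 × 26.9% + 2,047 × £1.59 = £103,438.72.
Line 2 (5782.85, Belay, 513 kg, £6,104.70):
Base rate for 5782.85 is 12.5%.
Duty = £6,104.70 × 12.5% = £763.09.
Line 3 (1702.98, Zorador, 3,511 liters, £745,631.07):
Base rate for 1702.98 is 3.5%.
Origin Zorador qualifies under the Drenune–Zorador agreement and 1702.98 is covered: preferential rate Free applies instead.
Duty = £745,631.07 × 0% = £0.00.
Total = £103,438.72 + £763.09 + £0.00 = £104,201.81.

£104,201.81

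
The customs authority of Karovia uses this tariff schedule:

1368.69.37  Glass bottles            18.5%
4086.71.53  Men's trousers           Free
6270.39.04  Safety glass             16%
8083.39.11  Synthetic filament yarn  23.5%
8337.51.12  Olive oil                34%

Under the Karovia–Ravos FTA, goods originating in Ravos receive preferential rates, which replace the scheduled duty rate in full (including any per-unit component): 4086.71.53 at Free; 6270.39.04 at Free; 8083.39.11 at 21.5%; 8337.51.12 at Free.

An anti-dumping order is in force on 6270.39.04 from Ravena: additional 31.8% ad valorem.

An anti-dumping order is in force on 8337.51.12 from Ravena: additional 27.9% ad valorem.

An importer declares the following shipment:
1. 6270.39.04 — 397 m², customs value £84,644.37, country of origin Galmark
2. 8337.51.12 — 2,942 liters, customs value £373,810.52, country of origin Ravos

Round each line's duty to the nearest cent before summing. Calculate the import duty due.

£13,543.10

Line 1 (6270.39.04, Galmark, 397 m², £84,644.37):
Base rate for 6270.39.04 is 16%.
6270.39.04 has an FTA preferential rate, but origin Galmark is not Ravos; base rate stands.
The additional-duty order on 6270.39.04 targets Ravena, not Galmark; it does not apply.
Duty = £84,644.37 × 16% = £13,543.10.
Line 2 (8337.51.12, Ravos, 2,942 liters, £373,810.52):
Base rate for 8337.51.12 is 34%.
Origin Ravos qualifies under the Karovia–Ravos agreement and 8337.51.12 is covered: preferential rate Free applies instead.
The additional-duty order on 8337.51.12 targets Ravena, not Ravos; it does not apply.
Duty = £373,810.52 × 0% = £0.00.
Total = £13,543.10 + £0.00 = £13,543.10.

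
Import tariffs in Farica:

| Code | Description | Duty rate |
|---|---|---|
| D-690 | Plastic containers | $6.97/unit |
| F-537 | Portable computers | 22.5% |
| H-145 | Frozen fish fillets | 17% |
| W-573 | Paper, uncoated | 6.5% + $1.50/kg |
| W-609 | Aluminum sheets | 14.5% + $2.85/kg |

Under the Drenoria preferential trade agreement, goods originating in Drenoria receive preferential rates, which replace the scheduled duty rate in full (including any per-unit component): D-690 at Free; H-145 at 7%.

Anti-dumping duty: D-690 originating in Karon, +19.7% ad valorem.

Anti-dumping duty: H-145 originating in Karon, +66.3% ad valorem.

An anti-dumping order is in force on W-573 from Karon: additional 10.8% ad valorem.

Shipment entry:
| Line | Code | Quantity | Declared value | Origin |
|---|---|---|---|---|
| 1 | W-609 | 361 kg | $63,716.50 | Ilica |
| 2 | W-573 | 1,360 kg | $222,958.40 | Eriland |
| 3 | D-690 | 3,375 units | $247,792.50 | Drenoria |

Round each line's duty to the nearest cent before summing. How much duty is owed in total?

Line 1 (W-609, Ilica, 361 kg, $63,716.50):
Base rate for W-609 is 14.5% + $2.85/kg.
Duty = $63,716.50 × 14.5% + 361 × $2.85 = $10,267.74.
Line 2 (W-573, Eriland, 1,360 kg, $222,958.40):
Base rate for W-573 is 6.5% + $1.50/kg.
The additional-duty order on W-573 targets Karon, not Eriland; it does not apply.
Duty = $222,958.40 × 6.5% + 1,360 × $1.50 = $16,532.30.
Line 3 (D-690, Drenoria, 3,375 units, $247,792.50):
Base rate for D-690 is $6.97/unit.
Origin Drenoria qualifies under the Farica–Drenoria agreement and D-690 is covered: preferential rate Free applies instead.
The additional-duty order on D-690 targets Karon, not Drenoria; it does not apply.
Duty = $247,792.50 × 0% = $0.00.
Total = $10,267.74 + $16,532.30 + $0.00 = $26,800.04.

$26,800.04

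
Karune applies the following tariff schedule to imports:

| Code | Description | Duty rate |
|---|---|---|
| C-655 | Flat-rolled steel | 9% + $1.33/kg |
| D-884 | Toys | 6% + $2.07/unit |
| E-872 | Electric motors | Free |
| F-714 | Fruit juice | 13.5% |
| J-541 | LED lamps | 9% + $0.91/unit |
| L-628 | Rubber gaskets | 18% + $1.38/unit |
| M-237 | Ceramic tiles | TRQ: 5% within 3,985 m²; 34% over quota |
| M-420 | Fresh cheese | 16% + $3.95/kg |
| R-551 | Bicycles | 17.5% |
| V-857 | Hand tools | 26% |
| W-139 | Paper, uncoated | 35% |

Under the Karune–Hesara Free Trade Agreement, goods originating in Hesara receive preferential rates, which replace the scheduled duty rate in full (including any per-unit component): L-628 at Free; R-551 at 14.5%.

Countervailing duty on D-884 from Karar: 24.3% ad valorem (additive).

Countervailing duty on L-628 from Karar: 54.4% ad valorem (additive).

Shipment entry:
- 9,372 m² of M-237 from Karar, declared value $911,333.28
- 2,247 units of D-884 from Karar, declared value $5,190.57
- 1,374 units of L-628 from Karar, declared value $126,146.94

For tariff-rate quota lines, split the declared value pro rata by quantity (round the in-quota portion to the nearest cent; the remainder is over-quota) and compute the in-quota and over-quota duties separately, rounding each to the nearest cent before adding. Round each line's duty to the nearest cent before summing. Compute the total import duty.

$296,928.44

Line 1 (M-237, Karar, 9,372 m², $911,333.28):
Code M-237 is under a tariff-rate quota (threshold 3,985 m²). In-quota: 3,985 m² at 5%; over-quota: 5,387 m² at 34%.
Pro-rata value split: in-quota = $911,333.28 × 3,985/9,372 = $387,501.40; over-quota = $911,333.28 − $387,501.40 = $523,831.88.
In-quota duty = $387,501.40 × 5% = $19,375.07. Over-quota duty = $523,831.88 × 34% = $178,102.84.
Line duty = $19,375.07 + $178,102.84 = $197,477.91.
Line 2 (D-884, Karar, 2,247 units, $5,190.57):
Base rate for D-884 is 6% + $2.07/unit.
Additional duty on D-884 from Karar: +24.3%. Applied ad valorem rate: 6% + 24.3% = 30.3%.
Duty = $5,190.57 × 30.3% + 2,247 × $2.07 = $6,224.03.
Line 3 (L-628, Karar, 1,374 units, $126,146.94):
Base rate for L-628 is 18% + $1.38/unit.
L-628 has an FTA preferential rate, but origin Karar is not Hesara; base rate stands.
Additional duty on L-628 from Karar: +54.4%. Applied ad valorem rate: 18% + 54.4% = 72.4%.
Duty = $126,146.94 × 72.4% + 1,374 × $1.38 = $93,226.50.
Total = $197,477.91 + $6,224.03 + $93,226.50 = $296,928.44.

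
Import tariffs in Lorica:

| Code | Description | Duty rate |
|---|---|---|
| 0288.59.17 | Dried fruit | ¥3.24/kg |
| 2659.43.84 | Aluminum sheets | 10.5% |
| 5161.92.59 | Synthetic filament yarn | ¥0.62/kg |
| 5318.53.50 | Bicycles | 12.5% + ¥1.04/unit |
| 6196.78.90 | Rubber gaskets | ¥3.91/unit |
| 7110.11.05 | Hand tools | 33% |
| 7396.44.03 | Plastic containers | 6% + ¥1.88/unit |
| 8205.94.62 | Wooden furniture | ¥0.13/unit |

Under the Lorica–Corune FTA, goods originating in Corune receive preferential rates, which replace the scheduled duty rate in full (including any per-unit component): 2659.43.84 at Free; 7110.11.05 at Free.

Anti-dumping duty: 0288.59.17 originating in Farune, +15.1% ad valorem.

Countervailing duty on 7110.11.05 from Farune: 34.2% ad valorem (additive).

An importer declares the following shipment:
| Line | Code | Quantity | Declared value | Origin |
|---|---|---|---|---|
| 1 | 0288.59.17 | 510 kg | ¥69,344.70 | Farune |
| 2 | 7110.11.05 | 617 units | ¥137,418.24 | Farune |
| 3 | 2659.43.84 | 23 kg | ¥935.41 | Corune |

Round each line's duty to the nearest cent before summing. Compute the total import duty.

Line 1 (0288.59.17, Farune, 510 kg, ¥69,344.70):
Base rate for 0288.59.17 is ¥3.24/kg.
Additional duty on 0288.59.17 from Farune: +15.1% ad valorem. Applied ad valorem rate = 15.1%.
Duty = ¥69,344.70 × 15.1% + 510 × ¥3.24 = ¥12,123.45.
Line 2 (7110.11.05, Farune, 617 units, ¥137,418.24):
Base rate for 7110.11.05 is 33%.
7110.11.05 has an FTA preferential rate, but origin Farune is not Corune; base rate stands.
Additional duty on 7110.11.05 from Farune: +34.2%. Applied ad valorem rate: 33% + 34.2% = 67.2%.
Duty = ¥137,418.24 × 67.2% = ¥92,345.06.
Line 3 (2659.43.84, Corune, 23 kg, ¥935.41):
Base rate for 2659.43.84 is 10.5%.
Origin Corune qualifies under the Lorica–Corune agreement and 2659.43.84 is covered: preferential rate Free applies instead.
Duty = ¥935.41 × 0% = ¥0.00.
Total = ¥12,123.45 + ¥92,345.06 + ¥0.00 = ¥104,468.51.

¥104,468.51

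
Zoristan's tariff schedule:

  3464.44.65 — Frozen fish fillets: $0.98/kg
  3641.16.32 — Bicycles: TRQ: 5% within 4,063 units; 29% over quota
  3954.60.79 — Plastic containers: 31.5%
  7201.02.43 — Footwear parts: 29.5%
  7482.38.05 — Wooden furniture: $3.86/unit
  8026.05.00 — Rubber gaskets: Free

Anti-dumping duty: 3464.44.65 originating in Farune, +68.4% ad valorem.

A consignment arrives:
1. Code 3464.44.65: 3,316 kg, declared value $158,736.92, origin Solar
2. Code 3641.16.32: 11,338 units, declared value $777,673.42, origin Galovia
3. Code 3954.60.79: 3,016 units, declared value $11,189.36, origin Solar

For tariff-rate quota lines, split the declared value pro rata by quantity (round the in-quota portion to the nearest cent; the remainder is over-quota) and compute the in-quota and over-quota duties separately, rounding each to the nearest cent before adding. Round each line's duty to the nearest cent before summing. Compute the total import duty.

$165,416.14

Line 1 (3464.44.65, Solar, 3,316 kg, $158,736.92):
Base rate for 3464.44.65 is $0.98/kg.
The additional-duty order on 3464.44.65 targets Farune, not Solar; it does not apply.
Duty = 3,316 × $0.98 = $3,249.68.
Line 2 (3641.16.32, Galovia, 11,338 units, $777,673.42):
Code 3641.16.32 is under a tariff-rate quota (threshold 4,063 units). In-quota: 4,063 units at 5%; over-quota: 7,275 units at 29%.
Pro-rata value split: in-quota = $777,673.42 × 4,063/11,338 = $278,681.17; over-quota = $777,673.42 − $278,681.17 = $498,992.25.
In-quota duty = $278,681.17 × 5% = $13,934.06. Over-quota duty = $498,992.25 × 29% = $144,707.75.
Line duty = $13,934.06 + $144,707.75 = $158,641.81.
Line 3 (3954.60.79, Solar, 3,016 units, $11,189.36):
Base rate for 3954.60.79 is 31.5%.
Duty = $11,189.36 × 31.5% = $3,524.65.
Total = $3,249.68 + $158,641.81 + $3,524.65 = $165,416.14.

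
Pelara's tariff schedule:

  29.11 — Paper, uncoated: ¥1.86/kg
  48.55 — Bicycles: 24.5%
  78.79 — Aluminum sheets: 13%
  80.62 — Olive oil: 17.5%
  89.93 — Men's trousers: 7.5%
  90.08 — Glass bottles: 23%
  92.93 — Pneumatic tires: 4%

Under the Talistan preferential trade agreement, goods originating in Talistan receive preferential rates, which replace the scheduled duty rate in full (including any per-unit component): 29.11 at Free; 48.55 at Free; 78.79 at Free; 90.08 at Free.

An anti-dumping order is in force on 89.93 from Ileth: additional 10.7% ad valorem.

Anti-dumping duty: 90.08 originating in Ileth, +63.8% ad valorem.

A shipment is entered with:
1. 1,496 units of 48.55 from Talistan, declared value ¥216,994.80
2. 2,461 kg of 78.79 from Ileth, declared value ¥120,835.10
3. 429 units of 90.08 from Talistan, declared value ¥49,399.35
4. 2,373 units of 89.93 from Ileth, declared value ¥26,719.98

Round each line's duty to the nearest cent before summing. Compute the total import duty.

Line 1 (48.55, Talistan, 1,496 units, ¥216,994.80):
Base rate for 48.55 is 24.5%.
Origin Talistan qualifies under the Pelara–Talistan agreement and 48.55 is covered: preferential rate Free applies instead.
Duty = ¥216,994.80 × 0% = ¥0.00.
Line 2 (78.79, Ileth, 2,461 kg, ¥120,835.10):
Base rate for 78.79 is 13%.
78.79 has an FTA preferential rate, but origin Ileth is not Talistan; base rate stands.
Duty = ¥120,835.10 × 13% = ¥15,708.56.
Line 3 (90.08, Talistan, 429 units, ¥49,399.35):
Base rate for 90.08 is 23%.
Origin Talistan qualifies under the Pelara–Talistan agreement and 90.08 is covered: preferential rate Free applies instead.
The additional-duty order on 90.08 targets Ileth, not Talistan; it does not apply.
Duty = ¥49,399.35 × 0% = ¥0.00.
Line 4 (89.93, Ileth, 2,373 units, ¥26,719.98):
Base rate for 89.93 is 7.5%.
Additional duty on 89.93 from Ileth: +10.7%. Applied ad valorem rate: 7.5% + 10.7% = 18.2%.
Duty = ¥26,719.98 × 18.2% = ¥4,863.04.
Total = ¥0.00 + ¥15,708.56 + ¥0.00 + ¥4,863.04 = ¥20,571.60.

¥20,571.60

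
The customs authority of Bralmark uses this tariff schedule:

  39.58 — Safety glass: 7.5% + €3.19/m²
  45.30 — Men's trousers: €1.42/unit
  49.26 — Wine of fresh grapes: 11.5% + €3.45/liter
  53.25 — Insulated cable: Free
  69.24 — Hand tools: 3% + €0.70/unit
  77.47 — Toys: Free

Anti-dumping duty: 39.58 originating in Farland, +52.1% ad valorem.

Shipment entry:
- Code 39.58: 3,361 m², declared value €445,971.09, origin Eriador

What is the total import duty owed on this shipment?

Line 1 (39.58, Eriador, 3,361 m², €445,971.09):
Base rate for 39.58 is 7.5% + €3.19/m².
The additional-duty order on 39.58 targets Farland, not Eriador; it does not apply.
Duty = €445,971.09 × 7.5% + 3,361 × €3.19 = €44,169.42.

€44,169.42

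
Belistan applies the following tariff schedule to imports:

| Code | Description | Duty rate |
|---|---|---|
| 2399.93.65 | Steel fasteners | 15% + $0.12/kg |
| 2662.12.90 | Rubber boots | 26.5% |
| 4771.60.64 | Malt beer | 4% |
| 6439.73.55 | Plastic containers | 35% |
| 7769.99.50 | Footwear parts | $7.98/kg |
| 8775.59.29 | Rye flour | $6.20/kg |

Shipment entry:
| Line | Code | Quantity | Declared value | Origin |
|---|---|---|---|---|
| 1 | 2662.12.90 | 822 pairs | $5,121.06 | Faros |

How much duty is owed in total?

Line 1 (2662.12.90, Faros, 822 pairs, $5,121.06):
Base rate for 2662.12.90 is 26.5%.
Duty = $5,121.06 × 26.5% = $1,357.08.

$1,357.08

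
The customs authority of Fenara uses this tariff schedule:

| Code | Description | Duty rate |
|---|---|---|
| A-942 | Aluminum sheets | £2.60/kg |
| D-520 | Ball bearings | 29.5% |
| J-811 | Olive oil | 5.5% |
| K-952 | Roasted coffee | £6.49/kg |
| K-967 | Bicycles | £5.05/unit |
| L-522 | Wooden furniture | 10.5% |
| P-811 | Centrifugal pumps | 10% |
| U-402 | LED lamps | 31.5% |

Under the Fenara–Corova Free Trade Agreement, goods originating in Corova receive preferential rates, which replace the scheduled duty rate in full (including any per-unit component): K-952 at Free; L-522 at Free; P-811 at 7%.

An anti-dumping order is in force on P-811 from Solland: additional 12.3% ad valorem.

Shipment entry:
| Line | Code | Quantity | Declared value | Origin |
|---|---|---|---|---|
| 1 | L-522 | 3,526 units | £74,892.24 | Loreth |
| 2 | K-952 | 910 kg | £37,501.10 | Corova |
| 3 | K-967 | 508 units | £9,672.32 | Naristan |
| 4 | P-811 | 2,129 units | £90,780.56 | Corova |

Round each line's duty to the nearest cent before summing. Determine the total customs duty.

Line 1 (L-522, Loreth, 3,526 units, £74,892.24):
Base rate for L-522 is 10.5%.
L-522 has an FTA preferential rate, but origin Loreth is not Corova; base rate stands.
Duty = £74,892.24 × 10.5% = £7,863.69.
Line 2 (K-952, Corova, 910 kg, £37,501.10):
Base rate for K-952 is £6.49/kg.
Origin Corova qualifies under the Fenara–Corova agreement and K-952 is covered: preferential rate Free applies instead.
Duty = £37,501.10 × 0% = £0.00.
Line 3 (K-967, Naristan, 508 units, £9,672.32):
Base rate for K-967 is £5.05/unit.
Duty = 508 × £5.05 = £2,565.40.
Line 4 (P-811, Corova, 2,129 units, £90,780.56):
Base rate for P-811 is 10%.
Origin Corova qualifies under the Fenara–Corova agreement and P-811 is covered: preferential rate 7% applies instead.
The additional-duty order on P-811 targets Solland, not Corova; it does not apply.
Duty = £90,780.56 × 7% = £6,354.64.
Total = £7,863.69 + £0.00 + £2,565.40 + £6,354.64 = £16,783.73.

£16,783.73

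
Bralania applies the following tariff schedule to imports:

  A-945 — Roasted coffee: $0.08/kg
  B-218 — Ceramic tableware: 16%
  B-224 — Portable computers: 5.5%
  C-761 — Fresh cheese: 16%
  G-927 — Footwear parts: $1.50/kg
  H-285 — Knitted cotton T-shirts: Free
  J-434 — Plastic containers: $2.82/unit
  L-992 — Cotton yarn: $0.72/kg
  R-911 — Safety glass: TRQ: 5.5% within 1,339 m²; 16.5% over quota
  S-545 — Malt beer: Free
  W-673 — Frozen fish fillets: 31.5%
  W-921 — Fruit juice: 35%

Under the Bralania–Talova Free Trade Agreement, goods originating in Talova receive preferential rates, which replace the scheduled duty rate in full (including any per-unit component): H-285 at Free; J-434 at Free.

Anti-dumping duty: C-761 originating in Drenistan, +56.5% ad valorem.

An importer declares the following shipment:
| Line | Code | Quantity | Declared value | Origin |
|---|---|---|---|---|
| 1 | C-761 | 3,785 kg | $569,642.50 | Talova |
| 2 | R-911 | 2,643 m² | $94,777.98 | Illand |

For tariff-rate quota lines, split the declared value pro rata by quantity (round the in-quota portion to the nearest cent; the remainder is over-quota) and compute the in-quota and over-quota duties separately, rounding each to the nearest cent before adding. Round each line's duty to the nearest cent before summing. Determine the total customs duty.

Line 1 (C-761, Talova, 3,785 kg, $569,642.50):
Base rate for C-761 is 16%.
Origin Talova is the FTA partner but C-761 is not on the preference list; base rate stands.
The additional-duty order on C-761 targets Drenistan, not Talova; it does not apply.
Duty = $569,642.50 × 16% = $91,142.80.
Line 2 (R-911, Illand, 2,643 m², $94,777.98):
Code R-911 is under a tariff-rate quota (threshold 1,339 m²). In-quota: 1,339 m² at 5.5%; over-quota: 1,304 m² at 16.5%.
Pro-rata value split: in-quota = $94,777.98 × 1,339/2,643 = $48,016.54; over-quota = $94,777.98 − $48,016.54 = $46,761.44.
In-quota duty = $48,016.54 × 5.5% = $2,640.91. Over-quota duty = $46,761.44 × 16.5% = $7,715.64.
Line duty = $2,640.91 + $7,715.64 = $10,356.55.
Total = $91,142.80 + $10,356.55 = $101,499.35.

$101,499.35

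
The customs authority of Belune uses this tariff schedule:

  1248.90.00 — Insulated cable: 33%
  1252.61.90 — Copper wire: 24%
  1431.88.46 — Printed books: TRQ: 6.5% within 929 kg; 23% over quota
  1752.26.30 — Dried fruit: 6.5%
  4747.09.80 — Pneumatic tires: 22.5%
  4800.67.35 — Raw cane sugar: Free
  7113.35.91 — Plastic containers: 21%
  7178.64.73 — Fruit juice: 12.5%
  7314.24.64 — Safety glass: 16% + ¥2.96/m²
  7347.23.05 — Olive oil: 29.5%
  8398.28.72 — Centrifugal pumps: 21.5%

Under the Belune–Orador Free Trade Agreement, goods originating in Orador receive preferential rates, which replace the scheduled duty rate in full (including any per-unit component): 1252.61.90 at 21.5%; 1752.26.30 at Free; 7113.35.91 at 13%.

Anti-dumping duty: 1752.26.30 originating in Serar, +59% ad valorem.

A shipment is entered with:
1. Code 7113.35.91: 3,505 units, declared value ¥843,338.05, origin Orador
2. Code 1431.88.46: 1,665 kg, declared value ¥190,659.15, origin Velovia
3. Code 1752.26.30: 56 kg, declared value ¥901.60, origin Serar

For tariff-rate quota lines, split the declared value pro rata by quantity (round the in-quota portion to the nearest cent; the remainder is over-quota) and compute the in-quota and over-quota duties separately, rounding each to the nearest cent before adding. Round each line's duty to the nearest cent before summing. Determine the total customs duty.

Line 1 (7113.35.91, Orador, 3,505 units, ¥843,338.05):
Base rate for 7113.35.91 is 21%.
Origin Orador qualifies under the Belune–Orador agreement and 7113.35.91 is covered: preferential rate 13% applies instead.
Duty = ¥843,338.05 × 13% = ¥109,633.95.
Line 2 (1431.88.46, Velovia, 1,665 kg, ¥190,659.15):
Code 1431.88.46 is under a tariff-rate quota (threshold 929 kg). In-quota: 929 kg at 6.5%; over-quota: 736 kg at 23%.
Pro-rata value split: in-quota = ¥190,659.15 × 929/1,665 = ¥106,379.79; over-quota = ¥190,659.15 − ¥106,379.79 = ¥84,279.36.
In-quota duty = ¥106,379.79 × 6.5% = ¥6,914.69. Over-quota duty = ¥84,279.36 × 23% = ¥19,384.25.
Line duty = ¥6,914.69 + ¥19,384.25 = ¥26,298.94.
Line 3 (1752.26.30, Serar, 56 kg, ¥901.60):
Base rate for 1752.26.30 is 6.5%.
1752.26.30 has an FTA preferential rate, but origin Serar is not Orador; base rate stands.
Additional duty on 1752.26.30 from Serar: +59%. Applied ad valorem rate: 6.5% + 59% = 65.5%.
Duty = ¥901.60 × 65.5% = ¥590.55.
Total = ¥109,633.95 + ¥26,298.94 + ¥590.55 = ¥136,523.44.

¥136,523.44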